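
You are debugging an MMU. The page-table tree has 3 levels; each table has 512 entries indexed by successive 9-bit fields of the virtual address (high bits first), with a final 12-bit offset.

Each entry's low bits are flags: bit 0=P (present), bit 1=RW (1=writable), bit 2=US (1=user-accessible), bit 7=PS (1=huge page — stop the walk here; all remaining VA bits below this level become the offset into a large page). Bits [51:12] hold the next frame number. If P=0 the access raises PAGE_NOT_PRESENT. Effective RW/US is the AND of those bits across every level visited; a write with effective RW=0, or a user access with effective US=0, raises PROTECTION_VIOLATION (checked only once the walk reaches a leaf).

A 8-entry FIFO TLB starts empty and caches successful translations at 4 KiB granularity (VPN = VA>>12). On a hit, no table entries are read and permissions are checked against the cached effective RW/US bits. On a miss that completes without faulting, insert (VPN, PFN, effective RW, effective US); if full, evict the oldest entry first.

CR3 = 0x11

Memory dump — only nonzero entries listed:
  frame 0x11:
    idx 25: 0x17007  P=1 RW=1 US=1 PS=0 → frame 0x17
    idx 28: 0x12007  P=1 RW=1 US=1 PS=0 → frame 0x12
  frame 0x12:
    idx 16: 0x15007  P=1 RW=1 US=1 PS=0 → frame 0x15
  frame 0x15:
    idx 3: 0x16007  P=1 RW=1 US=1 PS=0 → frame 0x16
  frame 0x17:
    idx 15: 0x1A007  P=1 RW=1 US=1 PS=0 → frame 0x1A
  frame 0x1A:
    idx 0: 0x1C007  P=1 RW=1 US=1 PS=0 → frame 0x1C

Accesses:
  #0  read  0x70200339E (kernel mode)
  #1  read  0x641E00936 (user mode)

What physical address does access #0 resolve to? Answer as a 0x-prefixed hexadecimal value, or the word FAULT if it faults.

Walk each access:
#0 VA=0x70200339E (r,kernel):
  lvl0: tbl 0x11, slot 28 ⇒ 0x12007 (P1/RW1/US1/PS0)
  lvl1: tbl 0x12, slot 16 ⇒ 0x15007 (P1/RW1/US1/PS0)
  lvl2: tbl 0x15, slot 3 ⇒ 0x16007 (P1/RW1/US1/PS0)
  → PA=0x1639E  (3 entries read)
#1 VA=0x641E00936 (r,user):
  lvl0: tbl 0x11, slot 25 ⇒ 0x17007 (P1/RW1/US1/PS0)
  lvl1: tbl 0x17, slot 15 ⇒ 0x1A007 (P1/RW1/US1/PS0)
  lvl2: tbl 0x1A, slot 0 ⇒ 0x1C007 (P1/RW1/US1/PS0)
  → PA=0x1C936  (3 entries read)

Access #0 PA: 0x1639E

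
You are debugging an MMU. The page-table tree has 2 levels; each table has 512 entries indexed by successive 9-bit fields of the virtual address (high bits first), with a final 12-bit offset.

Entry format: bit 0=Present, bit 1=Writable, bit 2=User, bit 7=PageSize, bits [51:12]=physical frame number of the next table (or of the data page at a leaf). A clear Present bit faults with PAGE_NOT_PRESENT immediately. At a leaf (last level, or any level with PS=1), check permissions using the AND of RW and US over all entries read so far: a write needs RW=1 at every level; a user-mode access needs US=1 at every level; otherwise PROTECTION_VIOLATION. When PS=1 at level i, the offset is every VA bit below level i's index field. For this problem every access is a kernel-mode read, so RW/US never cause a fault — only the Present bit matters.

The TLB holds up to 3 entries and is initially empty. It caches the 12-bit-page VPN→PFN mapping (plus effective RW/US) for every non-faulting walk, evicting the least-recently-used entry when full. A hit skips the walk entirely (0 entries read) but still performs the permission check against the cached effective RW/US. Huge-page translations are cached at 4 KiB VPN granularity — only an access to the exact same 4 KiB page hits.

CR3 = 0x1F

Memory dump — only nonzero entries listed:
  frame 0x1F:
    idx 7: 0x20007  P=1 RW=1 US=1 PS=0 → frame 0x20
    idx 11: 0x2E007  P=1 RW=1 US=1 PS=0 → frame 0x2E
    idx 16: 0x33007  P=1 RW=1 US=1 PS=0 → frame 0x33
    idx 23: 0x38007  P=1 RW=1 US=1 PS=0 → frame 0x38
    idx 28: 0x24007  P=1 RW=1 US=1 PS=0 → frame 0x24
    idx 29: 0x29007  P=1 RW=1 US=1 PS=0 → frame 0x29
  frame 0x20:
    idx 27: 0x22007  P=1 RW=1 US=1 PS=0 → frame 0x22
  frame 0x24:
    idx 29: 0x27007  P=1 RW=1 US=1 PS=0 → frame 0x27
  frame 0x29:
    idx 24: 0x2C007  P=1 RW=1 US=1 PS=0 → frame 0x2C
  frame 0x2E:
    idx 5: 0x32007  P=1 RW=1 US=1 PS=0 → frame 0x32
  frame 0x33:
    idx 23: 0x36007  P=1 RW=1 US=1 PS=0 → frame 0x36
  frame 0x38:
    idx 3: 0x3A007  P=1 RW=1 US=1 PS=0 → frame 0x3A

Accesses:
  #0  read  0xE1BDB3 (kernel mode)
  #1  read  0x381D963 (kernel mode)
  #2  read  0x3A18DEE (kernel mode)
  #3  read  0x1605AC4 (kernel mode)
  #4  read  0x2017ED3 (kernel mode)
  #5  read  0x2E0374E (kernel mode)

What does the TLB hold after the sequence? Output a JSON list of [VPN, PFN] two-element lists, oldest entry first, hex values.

Trace:
#0 VA=0xE1BDB3 (r,kernel):
  [0] read 0x1F idx=7: raw=0x20007 flags P=1 W=1 U=1 S=0
  [1] read 0x20 idx=27: raw=0x22007 flags P=1 W=1 U=1 S=0
  ⇒ phys 0x22DB3  [2 reads]
#1 VA=0x381D963 (r,kernel):
  [0] read 0x1F idx=28: raw=0x24007 flags P=1 W=1 U=1 S=0
  [1] read 0x24 idx=29: raw=0x27007 flags P=1 W=1 U=1 S=0
  ⇒ phys 0x27963  [2 reads]
#2 VA=0x3A18DEE (r,kernel):
  [0] read 0x1F idx=29: raw=0x29007 flags P=1 W=1 U=1 S=0
  [1] read 0x29 idx=24: raw=0x2C007 flags P=1 W=1 U=1 S=0
  ⇒ phys 0x2CDEE  [2 reads]
#3 VA=0x1605AC4 (r,kernel):
  [0] read 0x1F idx=11: raw=0x2E007 flags P=1 W=1 U=1 S=0
  [1] read 0x2E idx=5: raw=0x32007 flags P=1 W=1 U=1 S=0
  ⇒ phys 0x32AC4  [2 reads]
#4 VA=0x2017ED3 (r,kernel):
  [0] read 0x1F idx=16: raw=0x33007 flags P=1 W=1 U=1 S=0
  [1] read 0x33 idx=23: raw=0x36007 flags P=1 W=1 U=1 S=0
  ⇒ phys 0x36ED3  [2 reads]
#5 VA=0x2E0374E (r,kernel):
  [0] read 0x1F idx=23: raw=0x38007 flags P=1 W=1 U=1 S=0
  [1] read 0x38 idx=3: raw=0x3A007 flags P=1 W=1 U=1 S=0
  ⇒ phys 0x3A74E  [2 reads]

TLB: [["0x1605", "0x32"], ["0x2017", "0x36"], ["0x2E03", "0x3A"]]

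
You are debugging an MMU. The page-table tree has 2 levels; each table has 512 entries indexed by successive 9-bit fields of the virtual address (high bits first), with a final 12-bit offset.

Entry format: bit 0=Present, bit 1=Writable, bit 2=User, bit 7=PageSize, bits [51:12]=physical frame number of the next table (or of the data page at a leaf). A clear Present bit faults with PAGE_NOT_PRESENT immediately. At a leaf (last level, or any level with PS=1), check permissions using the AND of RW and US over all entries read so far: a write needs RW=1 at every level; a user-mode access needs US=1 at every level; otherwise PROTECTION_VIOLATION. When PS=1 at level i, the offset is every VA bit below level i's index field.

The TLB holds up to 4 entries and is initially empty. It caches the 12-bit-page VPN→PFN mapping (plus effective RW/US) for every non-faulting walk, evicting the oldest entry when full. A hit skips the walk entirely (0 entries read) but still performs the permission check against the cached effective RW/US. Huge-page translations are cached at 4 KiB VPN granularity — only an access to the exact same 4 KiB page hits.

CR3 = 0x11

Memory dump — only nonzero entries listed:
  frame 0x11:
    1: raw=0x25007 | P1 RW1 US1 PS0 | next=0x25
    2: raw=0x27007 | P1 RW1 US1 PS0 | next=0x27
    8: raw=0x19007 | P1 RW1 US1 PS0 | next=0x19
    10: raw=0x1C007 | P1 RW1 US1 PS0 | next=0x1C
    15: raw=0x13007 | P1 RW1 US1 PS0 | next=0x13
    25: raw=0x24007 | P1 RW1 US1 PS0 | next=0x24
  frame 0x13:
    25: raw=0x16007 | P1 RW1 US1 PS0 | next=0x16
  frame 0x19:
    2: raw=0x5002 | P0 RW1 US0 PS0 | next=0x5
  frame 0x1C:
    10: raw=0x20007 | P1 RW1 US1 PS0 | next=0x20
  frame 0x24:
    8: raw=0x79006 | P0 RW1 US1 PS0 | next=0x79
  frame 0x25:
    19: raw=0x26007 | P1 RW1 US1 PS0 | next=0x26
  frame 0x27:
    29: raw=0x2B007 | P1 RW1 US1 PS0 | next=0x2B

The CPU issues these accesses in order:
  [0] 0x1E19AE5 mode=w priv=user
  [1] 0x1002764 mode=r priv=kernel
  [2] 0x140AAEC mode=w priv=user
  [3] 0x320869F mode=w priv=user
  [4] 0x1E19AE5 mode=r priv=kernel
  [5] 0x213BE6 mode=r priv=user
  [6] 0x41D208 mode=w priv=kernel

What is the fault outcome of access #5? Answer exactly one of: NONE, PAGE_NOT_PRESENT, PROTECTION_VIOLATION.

Walk each access:
#0 VA=0x1E19AE5 (w,user):
  L0 @0x11[15] → 0x13007  P=1,RW=1,US=1,PS=0
  L1 @0x13[25] → 0x16007  P=1,RW=1,US=1,PS=0
  ⇒ phys 0x16AE5  [2 reads]
#1 VA=0x1002764 (r,kernel):
  L0 @0x11[8] → 0x19007  P=1,RW=1,US=1,PS=0
  L1 @0x19[2] → 0x5002  P=0,RW=1,US=0,PS=0
  ⇒ fault: PAGE_NOT_PRESENT  — 2 lookups
#2 VA=0x140AAEC (w,user):
  L0 @0x11[10] → 0x1C007  P=1,RW=1,US=1,PS=0
  L1 @0x1C[10] → 0x20007  P=1,RW=1,US=1,PS=0
  ⇒ phys 0x20AEC  [2 reads]
#3 VA=0x320869F (w,user):
  L0 @0x11[25] → 0x24007  P=1,RW=1,US=1,PS=0
  L1 @0x24[8] → 0x79006  P=0,RW=1,US=1,PS=0
  ⇒ fault: PAGE_NOT_PRESENT  — 2 lookups
#4 VA=0x1E19AE5 (r,kernel):
  TLB hit vpn=0x1E19 → PA=0x16AE5
#5 VA=0x213BE6 (r,user):
  L0 @0x11[1] → 0x25007  P=1,RW=1,US=1,PS=0
  L1 @0x25[19] → 0x26007  P=1,RW=1,US=1,PS=0
  ⇒ phys 0x26BE6  [2 reads]
#6 VA=0x41D208 (w,kernel):
  L0 @0x11[2] → 0x27007  P=1,RW=1,US=1,PS=0
  L1 @0x27[29] → 0x2B007  P=1,RW=1,US=1,PS=0
  ⇒ phys 0x2B208  [2 reads]

Access #5 fault: NONE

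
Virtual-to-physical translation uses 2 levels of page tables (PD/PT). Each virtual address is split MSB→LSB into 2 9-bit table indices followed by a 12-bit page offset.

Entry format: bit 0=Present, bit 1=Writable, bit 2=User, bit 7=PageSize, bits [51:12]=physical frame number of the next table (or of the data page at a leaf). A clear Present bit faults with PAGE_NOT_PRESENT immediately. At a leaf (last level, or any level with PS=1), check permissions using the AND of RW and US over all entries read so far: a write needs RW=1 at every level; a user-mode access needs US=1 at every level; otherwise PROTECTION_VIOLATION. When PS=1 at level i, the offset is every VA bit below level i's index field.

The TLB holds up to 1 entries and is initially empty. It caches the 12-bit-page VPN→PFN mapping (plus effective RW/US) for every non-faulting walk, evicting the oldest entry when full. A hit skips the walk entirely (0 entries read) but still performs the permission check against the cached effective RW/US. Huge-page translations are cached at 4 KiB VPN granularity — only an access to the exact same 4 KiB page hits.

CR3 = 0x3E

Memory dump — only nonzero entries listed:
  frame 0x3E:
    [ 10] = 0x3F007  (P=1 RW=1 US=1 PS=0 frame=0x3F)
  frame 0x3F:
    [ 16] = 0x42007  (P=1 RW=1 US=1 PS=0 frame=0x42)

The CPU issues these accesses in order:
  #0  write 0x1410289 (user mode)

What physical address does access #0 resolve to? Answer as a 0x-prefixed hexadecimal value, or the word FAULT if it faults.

Walk each access:
#0 VA=0x1410289 (w,user):
  L0 @0x3E[10] → 0x3F007  P=1,RW=1,US=1,PS=0
  L1 @0x3F[16] → 0x42007  P=1,RW=1,US=1,PS=0
  ✓ 0x42289  — 2 lookups

Access #0 PA: 0x42289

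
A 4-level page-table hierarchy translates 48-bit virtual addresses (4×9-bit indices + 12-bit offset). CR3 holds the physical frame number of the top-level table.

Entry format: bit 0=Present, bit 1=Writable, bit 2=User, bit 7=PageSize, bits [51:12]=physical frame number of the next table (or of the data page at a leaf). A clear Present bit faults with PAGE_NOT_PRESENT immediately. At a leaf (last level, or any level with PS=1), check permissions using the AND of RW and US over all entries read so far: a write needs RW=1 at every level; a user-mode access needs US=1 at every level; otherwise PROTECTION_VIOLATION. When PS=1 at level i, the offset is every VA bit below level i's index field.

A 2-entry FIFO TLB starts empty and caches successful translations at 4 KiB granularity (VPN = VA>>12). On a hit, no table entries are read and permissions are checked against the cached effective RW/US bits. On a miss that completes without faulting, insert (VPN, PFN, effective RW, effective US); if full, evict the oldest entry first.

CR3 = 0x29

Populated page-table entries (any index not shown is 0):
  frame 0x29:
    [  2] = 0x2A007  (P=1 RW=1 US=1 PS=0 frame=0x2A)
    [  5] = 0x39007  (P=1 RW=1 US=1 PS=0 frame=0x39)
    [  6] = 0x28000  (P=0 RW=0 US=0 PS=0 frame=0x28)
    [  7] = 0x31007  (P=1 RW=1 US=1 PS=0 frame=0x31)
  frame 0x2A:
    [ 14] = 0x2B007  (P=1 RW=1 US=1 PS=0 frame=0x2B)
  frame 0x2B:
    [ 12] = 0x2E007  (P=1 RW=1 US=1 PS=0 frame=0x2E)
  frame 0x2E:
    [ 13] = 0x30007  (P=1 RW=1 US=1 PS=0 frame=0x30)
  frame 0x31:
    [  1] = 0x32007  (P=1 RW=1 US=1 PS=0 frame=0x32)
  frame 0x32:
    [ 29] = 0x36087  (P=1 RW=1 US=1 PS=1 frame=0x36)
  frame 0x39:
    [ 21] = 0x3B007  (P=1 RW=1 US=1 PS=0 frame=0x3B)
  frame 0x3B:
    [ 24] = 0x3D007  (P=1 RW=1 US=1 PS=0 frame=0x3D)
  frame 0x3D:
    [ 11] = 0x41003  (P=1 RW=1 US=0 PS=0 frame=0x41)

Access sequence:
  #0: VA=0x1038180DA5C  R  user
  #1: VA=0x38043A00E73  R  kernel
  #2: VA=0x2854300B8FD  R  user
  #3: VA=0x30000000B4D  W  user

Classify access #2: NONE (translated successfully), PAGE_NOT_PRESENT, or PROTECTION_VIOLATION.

Per-access translation:
#0 VA=0x1038180DA5C (r,user):
  L0 @0x29[2] → 0x2A007  P=1,RW=1,US=1,PS=0
  L1 @0x2A[14] → 0x2B007  P=1,RW=1,US=1,PS=0
  L2 @0x2B[12] → 0x2E007  P=1,RW=1,US=1,PS=0
  L3 @0x2E[13] → 0x30007  P=1,RW=1,US=1,PS=0
  ⇒ phys 0x30A5C  [4 reads]
#1 VA=0x38043A00E73 (r,kernel):
  L0 @0x29[7] → 0x31007  P=1,RW=1,US=1,PS=0
  L1 @0x31[1] → 0x32007  P=1,RW=1,US=1,PS=0
  L2 @0x32[29] → 0x36087  P=1,RW=1,US=1,PS=1
  ⇒ phys 0x36E73 (huge @L2)  [3 reads]
#2 VA=0x2854300B8FD (r,user):
  L0 @0x29[5] → 0x39007  P=1,RW=1,US=1,PS=0
  L1 @0x39[21] → 0x3B007  P=1,RW=1,US=1,PS=0
  L2 @0x3B[24] → 0x3D007  P=1,RW=1,US=1,PS=0
  L3 @0x3D[11] → 0x41003  P=1,RW=1,US=0,PS=0
  ✗ PROTECTION_VIOLATION  [4 reads]
#3 VA=0x30000000B4D (w,user):
  L0 @0x29[6] → 0x28000  P=0,RW=0,US=0,PS=0
  ✗ PAGE_NOT_PRESENT  [1 reads]

Access #2 fault: PROTECTION_VIOLATION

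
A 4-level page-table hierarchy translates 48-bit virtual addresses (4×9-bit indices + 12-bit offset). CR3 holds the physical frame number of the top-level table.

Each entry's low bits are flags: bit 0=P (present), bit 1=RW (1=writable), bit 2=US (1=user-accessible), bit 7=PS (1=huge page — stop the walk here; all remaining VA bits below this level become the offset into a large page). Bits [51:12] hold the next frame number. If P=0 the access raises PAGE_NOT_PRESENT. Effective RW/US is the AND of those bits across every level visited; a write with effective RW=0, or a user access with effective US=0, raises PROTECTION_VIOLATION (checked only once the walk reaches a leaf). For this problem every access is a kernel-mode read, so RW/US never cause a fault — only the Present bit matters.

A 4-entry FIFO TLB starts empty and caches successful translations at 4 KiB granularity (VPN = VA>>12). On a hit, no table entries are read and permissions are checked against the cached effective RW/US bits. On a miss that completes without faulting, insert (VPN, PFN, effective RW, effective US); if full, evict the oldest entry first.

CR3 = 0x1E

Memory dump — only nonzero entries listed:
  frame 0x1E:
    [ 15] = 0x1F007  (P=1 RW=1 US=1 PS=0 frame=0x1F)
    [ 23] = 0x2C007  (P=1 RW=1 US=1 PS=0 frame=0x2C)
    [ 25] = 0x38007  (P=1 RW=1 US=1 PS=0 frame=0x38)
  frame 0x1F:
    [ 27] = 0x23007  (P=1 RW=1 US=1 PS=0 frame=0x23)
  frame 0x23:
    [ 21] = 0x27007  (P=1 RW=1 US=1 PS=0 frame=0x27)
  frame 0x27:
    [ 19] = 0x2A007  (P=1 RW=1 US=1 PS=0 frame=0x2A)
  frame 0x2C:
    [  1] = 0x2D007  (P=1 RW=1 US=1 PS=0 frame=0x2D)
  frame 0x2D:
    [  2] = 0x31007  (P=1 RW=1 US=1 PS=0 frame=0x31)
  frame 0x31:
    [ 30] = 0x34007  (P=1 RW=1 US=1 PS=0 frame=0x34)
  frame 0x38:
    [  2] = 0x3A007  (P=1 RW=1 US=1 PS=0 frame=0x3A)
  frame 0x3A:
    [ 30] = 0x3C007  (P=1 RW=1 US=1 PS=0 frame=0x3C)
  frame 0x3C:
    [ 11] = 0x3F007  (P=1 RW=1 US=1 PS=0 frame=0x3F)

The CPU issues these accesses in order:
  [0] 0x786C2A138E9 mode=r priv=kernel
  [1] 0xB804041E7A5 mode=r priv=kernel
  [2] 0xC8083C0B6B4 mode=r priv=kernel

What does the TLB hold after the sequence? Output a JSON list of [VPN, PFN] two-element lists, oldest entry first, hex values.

Per-access translation:
#0 VA=0x786C2A138E9 (r,kernel):
  lvl0: tbl 0x1E, slot 15 ⇒ 0x1F007 (P1/RW1/US1/PS0)
  lvl1: tbl 0x1F, slot 27 ⇒ 0x23007 (P1/RW1/US1/PS0)
  lvl2: tbl 0x23, slot 21 ⇒ 0x27007 (P1/RW1/US1/PS0)
  lvl3: tbl 0x27, slot 19 ⇒ 0x2A007 (P1/RW1/US1/PS0)
  ⇒ phys 0x2A8E9  [4 reads]
#1 VA=0xB804041E7A5 (r,kernel):
  lvl0: tbl 0x1E, slot 23 ⇒ 0x2C007 (P1/RW1/US1/PS0)
  lvl1: tbl 0x2C, slot 1 ⇒ 0x2D007 (P1/RW1/US1/PS0)
  lvl2: tbl 0x2D, slot 2 ⇒ 0x31007 (P1/RW1/US1/PS0)
  lvl3: tbl 0x31, slot 30 ⇒ 0x34007 (P1/RW1/US1/PS0)
  ⇒ phys 0x347A5  [4 reads]
#2 VA=0xC8083C0B6B4 (r,kernel):
  lvl0: tbl 0x1E, slot 25 ⇒ 0x38007 (P1/RW1/US1/PS0)
  lvl1: tbl 0x38, slot 2 ⇒ 0x3A007 (P1/RW1/US1/PS0)
  lvl2: tbl 0x3A, slot 30 ⇒ 0x3C007 (P1/RW1/US1/PS0)
  lvl3: tbl 0x3C, slot 11 ⇒ 0x3F007 (P1/RW1/US1/PS0)
  ⇒ phys 0x3F6B4  [4 reads]

TLB: [["0x786C2A13", "0x2A"], ["0xB804041E", "0x34"], ["0xC8083C0B", "0x3F"]]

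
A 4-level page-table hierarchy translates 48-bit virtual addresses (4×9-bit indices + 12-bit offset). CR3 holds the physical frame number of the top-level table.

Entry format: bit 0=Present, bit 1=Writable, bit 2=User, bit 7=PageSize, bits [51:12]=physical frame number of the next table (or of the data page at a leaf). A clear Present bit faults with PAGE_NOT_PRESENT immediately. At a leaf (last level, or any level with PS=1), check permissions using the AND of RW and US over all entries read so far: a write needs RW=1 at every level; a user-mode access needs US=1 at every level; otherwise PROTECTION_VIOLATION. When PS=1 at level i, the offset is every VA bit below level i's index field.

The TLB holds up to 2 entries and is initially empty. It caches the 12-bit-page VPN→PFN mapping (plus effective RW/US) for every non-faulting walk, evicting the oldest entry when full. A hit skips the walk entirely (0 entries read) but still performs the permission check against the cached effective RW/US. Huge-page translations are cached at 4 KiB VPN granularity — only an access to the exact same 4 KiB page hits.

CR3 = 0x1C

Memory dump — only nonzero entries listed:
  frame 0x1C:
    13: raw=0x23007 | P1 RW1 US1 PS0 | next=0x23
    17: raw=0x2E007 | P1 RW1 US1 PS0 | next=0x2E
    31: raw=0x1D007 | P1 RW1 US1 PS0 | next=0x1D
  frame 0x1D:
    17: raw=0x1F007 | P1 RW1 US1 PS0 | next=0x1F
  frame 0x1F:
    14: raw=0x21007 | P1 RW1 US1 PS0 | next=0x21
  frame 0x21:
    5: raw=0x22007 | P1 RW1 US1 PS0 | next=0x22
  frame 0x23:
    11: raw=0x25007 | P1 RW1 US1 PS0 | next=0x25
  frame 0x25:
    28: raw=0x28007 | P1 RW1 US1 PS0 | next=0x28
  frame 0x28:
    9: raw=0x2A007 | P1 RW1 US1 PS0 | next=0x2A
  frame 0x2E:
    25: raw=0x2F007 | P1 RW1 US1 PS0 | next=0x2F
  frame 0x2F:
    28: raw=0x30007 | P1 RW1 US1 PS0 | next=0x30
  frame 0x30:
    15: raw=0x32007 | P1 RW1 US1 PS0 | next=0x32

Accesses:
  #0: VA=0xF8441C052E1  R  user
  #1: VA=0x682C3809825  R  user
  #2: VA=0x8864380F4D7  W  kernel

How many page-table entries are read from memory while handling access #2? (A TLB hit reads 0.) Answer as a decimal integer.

Per-access translation:
#0 VA=0xF8441C052E1 (r,user):
  lvl0: tbl 0x1C, slot 31 ⇒ 0x1D007 (P1/RW1/US1/PS0)
  lvl1: tbl 0x1D, slot 17 ⇒ 0x1F007 (P1/RW1/US1/PS0)
  lvl2: tbl 0x1F, slot 14 ⇒ 0x21007 (P1/RW1/US1/PS0)
  lvl3: tbl 0x21, slot 5 ⇒ 0x22007 (P1/RW1/US1/PS0)
  → PA=0x222E1  (4 entries read)
#1 VA=0x682C3809825 (r,user):
  lvl0: tbl 0x1C, slot 13 ⇒ 0x23007 (P1/RW1/US1/PS0)
  lvl1: tbl 0x23, slot 11 ⇒ 0x25007 (P1/RW1/US1/PS0)
  lvl2: tbl 0x25, slot 28 ⇒ 0x28007 (P1/RW1/US1/PS0)
  lvl3: tbl 0x28, slot 9 ⇒ 0x2A007 (P1/RW1/US1/PS0)
  → PA=0x2A825  (4 entries read)
#2 VA=0x8864380F4D7 (w,kernel):
  lvl0: tbl 0x1C, slot 17 ⇒ 0x2E007 (P1/RW1/US1/PS0)
  lvl1: tbl 0x2E, slot 25 ⇒ 0x2F007 (P1/RW1/US1/PS0)
  lvl2: tbl 0x2F, slot 28 ⇒ 0x30007 (P1/RW1/US1/PS0)
  lvl3: tbl 0x30, slot 15 ⇒ 0x32007 (P1/RW1/US1/PS0)
  → PA=0x324D7  (4 entries read)

Entries read for #2: 4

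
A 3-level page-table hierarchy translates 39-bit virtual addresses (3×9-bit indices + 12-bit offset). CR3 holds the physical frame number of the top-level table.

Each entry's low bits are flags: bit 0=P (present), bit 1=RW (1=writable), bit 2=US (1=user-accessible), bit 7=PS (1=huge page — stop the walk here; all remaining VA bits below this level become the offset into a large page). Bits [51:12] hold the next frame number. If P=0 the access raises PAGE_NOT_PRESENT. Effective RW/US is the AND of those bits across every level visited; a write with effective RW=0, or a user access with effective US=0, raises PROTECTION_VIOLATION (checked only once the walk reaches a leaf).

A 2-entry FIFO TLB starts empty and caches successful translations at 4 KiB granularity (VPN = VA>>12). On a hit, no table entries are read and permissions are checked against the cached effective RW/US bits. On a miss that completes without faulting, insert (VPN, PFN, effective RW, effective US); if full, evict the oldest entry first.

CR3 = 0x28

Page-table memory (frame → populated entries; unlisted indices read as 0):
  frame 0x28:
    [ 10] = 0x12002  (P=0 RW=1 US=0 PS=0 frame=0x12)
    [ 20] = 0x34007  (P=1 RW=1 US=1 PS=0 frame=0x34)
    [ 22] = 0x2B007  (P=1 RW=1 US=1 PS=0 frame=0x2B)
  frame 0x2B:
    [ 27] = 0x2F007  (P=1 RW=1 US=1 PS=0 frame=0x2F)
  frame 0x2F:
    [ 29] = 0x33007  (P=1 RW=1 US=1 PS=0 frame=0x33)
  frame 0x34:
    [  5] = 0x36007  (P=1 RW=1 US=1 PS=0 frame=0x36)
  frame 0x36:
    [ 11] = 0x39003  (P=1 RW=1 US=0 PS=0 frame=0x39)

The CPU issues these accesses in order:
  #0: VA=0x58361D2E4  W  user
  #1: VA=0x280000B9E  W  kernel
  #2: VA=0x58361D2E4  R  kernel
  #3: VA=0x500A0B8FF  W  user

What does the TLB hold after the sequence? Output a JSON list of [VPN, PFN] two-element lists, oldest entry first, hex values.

Trace:
#0 VA=0x58361D2E4 (w,user):
  lvl0: tbl 0x28, slot 22 ⇒ 0x2B007 (P1/RW1/US1/PS0)
  lvl1: tbl 0x2B, slot 27 ⇒ 0x2F007 (P1/RW1/US1/PS0)
  lvl2: tbl 0x2F, slot 29 ⇒ 0x33007 (P1/RW1/US1/PS0)
  ✓ 0x332E4  — 3 lookups
#1 VA=0x280000B9E (w,kernel):
  lvl0: tbl 0x28, slot 10 ⇒ 0x12002 (P0/RW1/US0/PS0)
  ✗ PAGE_NOT_PRESENT  [1 reads]
#2 VA=0x58361D2E4 (r,kernel):
  TLB hit vpn=0x58361D → PA=0x332E4
#3 VA=0x500A0B8FF (w,user):
  lvl0: tbl 0x28, slot 20 ⇒ 0x34007 (P1/RW1/US1/PS0)
  lvl1: tbl 0x34, slot 5 ⇒ 0x36007 (P1/RW1/US1/PS0)
  lvl2: tbl 0x36, slot 11 ⇒ 0x39003 (P1/RW1/US0/PS0)
  ✗ PROTECTION_VIOLATION  [3 reads]

TLB: [["0x58361D", "0x33"]]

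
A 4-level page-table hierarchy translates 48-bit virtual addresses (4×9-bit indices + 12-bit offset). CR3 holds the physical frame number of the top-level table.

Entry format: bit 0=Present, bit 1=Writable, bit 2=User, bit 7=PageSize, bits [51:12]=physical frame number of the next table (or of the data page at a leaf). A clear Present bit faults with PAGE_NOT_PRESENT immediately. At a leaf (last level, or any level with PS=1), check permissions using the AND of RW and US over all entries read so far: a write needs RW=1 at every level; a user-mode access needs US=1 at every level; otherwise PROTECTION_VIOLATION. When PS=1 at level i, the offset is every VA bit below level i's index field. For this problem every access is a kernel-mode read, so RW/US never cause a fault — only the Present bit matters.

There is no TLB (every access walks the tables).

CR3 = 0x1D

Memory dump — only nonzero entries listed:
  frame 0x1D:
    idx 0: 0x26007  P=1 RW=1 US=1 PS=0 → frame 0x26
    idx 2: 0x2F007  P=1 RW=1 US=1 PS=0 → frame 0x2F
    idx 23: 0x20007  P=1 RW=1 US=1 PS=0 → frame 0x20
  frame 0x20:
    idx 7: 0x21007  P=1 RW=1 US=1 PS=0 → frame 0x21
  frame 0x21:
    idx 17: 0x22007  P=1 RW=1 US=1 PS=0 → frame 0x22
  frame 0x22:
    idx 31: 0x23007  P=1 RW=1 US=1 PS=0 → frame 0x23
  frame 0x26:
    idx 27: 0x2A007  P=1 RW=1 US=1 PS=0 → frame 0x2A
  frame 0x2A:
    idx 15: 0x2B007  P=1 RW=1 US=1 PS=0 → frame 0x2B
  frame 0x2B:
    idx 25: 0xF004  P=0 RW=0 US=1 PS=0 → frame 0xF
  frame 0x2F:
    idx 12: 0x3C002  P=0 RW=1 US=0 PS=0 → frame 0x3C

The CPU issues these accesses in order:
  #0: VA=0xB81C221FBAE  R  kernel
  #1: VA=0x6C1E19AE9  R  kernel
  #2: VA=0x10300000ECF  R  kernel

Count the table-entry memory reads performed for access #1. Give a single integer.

Per-access translation:
#0 VA=0xB81C221FBAE (r,kernel):
  L0: frame=0x1D idx=23 entry=0x20007 [P=1 RW=1 US=1 PS=0]
  L1: frame=0x20 idx=7 entry=0x21007 [P=1 RW=1 US=1 PS=0]
  L2: frame=0x21 idx=17 entry=0x22007 [P=1 RW=1 US=1 PS=0]
  L3: frame=0x22 idx=31 entry=0x23007 [P=1 RW=1 US=1 PS=0]
  → PA=0x23BAE  (4 entries read)
#1 VA=0x6C1E19AE9 (r,kernel):
  L0: frame=0x1D idx=0 entry=0x26007 [P=1 RW=1 US=1 PS=0]
  L1: frame=0x26 idx=27 entry=0x2A007 [P=1 RW=1 US=1 PS=0]
  L2: frame=0x2A idx=15 entry=0x2B007 [P=1 RW=1 US=1 PS=0]
  L3: frame=0x2B idx=25 entry=0xF004 [P=0 RW=0 US=1 PS=0]
  → PAGE_NOT_PRESENT  (4 entries read)
#2 VA=0x10300000ECF (r,kernel):
  L0: frame=0x1D idx=2 entry=0x2F007 [P=1 RW=1 US=1 PS=0]
  L1: frame=0x2F idx=12 entry=0x3C002 [P=0 RW=1 US=0 PS=0]
  → PAGE_NOT_PRESENT  (2 entries read)

Entries read for #1: 4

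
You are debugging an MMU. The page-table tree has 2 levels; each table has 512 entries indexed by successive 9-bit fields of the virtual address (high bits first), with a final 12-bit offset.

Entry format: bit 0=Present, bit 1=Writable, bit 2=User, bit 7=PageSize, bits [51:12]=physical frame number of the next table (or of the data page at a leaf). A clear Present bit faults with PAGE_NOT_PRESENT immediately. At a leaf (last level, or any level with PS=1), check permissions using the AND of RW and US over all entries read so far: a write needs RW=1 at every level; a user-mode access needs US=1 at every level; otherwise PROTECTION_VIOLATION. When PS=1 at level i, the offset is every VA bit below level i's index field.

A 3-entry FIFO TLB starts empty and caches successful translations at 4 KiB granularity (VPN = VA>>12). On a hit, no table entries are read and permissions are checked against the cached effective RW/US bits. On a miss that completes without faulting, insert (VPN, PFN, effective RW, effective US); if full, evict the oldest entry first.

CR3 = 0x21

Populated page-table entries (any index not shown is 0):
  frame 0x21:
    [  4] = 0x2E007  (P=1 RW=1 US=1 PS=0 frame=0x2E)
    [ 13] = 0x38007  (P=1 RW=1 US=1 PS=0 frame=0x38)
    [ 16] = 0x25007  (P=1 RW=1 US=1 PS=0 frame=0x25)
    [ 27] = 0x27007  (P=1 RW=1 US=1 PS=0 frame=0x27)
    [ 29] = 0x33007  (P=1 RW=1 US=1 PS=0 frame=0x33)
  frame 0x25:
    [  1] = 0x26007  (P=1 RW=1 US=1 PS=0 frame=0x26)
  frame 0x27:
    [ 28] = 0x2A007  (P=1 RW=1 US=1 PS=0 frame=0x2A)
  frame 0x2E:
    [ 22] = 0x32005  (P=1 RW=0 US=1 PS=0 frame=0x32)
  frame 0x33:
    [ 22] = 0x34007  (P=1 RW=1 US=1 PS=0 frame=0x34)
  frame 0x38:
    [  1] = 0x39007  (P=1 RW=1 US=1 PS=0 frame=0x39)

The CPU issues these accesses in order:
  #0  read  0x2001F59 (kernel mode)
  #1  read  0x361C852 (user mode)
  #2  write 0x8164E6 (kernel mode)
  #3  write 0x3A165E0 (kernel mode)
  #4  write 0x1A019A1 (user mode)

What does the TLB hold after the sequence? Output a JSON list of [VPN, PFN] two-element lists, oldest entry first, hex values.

Trace:
#0 VA=0x2001F59 (r,kernel):
  L0 @0x21[16] → 0x25007  P=1,RW=1,US=1,PS=0
  L1 @0x25[1] → 0x26007  P=1,RW=1,US=1,PS=0
  → PA=0x26F59  (2 entries read)
#1 VA=0x361C852 (r,user):
  L0 @0x21[27] → 0x27007  P=1,RW=1,US=1,PS=0
  L1 @0x27[28] → 0x2A007  P=1,RW=1,US=1,PS=0
  → PA=0x2A852  (2 entries read)
#2 VA=0x8164E6 (w,kernel):
  L0 @0x21[4] → 0x2E007  P=1,RW=1,US=1,PS=0
  L1 @0x2E[22] → 0x32005  P=1,RW=0,US=1,PS=0
  ✗ PROTECTION_VIOLATION  [2 reads]
#3 VA=0x3A165E0 (w,kernel):
  L0 @0x21[29] → 0x33007  P=1,RW=1,US=1,PS=0
  L1 @0x33[22] → 0x34007  P=1,RW=1,US=1,PS=0
  → PA=0x345E0  (2 entries read)
#4 VA=0x1A019A1 (w,user):
  L0 @0x21[13] → 0x38007  P=1,RW=1,US=1,PS=0
  L1 @0x38[1] → 0x39007  P=1,RW=1,US=1,PS=0
  → PA=0x399A1  (2 entries read)

TLB: [["0x361C", "0x2A"], ["0x3A16", "0x34"], ["0x1A01", "0x39"]]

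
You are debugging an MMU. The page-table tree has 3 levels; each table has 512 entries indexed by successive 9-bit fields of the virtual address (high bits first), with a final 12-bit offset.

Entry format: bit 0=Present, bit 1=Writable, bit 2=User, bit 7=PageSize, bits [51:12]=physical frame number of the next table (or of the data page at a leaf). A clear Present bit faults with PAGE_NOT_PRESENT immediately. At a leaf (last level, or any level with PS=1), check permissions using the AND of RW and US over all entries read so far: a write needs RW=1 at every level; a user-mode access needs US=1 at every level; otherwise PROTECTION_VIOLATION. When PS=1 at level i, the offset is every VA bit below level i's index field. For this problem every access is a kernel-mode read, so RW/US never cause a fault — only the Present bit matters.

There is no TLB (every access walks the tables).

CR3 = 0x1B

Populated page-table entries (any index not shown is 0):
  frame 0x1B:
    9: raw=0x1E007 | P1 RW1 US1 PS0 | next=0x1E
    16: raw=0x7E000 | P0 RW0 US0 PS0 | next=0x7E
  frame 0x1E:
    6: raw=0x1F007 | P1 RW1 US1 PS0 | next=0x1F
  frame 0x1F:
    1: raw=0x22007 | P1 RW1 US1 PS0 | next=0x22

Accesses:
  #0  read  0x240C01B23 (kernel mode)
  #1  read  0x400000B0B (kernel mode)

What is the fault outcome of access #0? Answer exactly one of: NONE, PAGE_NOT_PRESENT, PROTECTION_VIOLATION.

Per-access translation:
#0 VA=0x240C01B23 (r,kernel):
  lvl0: tbl 0x1B, slot 9 ⇒ 0x1E007 (P1/RW1/US1/PS0)
  lvl1: tbl 0x1E, slot 6 ⇒ 0x1F007 (P1/RW1/US1/PS0)
  lvl2: tbl 0x1F, slot 1 ⇒ 0x22007 (P1/RW1/US1/PS0)
  ⇒ phys 0x22B23  [3 reads]
#1 VA=0x400000B0B (r,kernel):
  lvl0: tbl 0x1B, slot 16 ⇒ 0x7E000 (P0/RW0/US0/PS0)
  → PAGE_NOT_PRESENT  (1 entries read)

Access #0 fault: NONE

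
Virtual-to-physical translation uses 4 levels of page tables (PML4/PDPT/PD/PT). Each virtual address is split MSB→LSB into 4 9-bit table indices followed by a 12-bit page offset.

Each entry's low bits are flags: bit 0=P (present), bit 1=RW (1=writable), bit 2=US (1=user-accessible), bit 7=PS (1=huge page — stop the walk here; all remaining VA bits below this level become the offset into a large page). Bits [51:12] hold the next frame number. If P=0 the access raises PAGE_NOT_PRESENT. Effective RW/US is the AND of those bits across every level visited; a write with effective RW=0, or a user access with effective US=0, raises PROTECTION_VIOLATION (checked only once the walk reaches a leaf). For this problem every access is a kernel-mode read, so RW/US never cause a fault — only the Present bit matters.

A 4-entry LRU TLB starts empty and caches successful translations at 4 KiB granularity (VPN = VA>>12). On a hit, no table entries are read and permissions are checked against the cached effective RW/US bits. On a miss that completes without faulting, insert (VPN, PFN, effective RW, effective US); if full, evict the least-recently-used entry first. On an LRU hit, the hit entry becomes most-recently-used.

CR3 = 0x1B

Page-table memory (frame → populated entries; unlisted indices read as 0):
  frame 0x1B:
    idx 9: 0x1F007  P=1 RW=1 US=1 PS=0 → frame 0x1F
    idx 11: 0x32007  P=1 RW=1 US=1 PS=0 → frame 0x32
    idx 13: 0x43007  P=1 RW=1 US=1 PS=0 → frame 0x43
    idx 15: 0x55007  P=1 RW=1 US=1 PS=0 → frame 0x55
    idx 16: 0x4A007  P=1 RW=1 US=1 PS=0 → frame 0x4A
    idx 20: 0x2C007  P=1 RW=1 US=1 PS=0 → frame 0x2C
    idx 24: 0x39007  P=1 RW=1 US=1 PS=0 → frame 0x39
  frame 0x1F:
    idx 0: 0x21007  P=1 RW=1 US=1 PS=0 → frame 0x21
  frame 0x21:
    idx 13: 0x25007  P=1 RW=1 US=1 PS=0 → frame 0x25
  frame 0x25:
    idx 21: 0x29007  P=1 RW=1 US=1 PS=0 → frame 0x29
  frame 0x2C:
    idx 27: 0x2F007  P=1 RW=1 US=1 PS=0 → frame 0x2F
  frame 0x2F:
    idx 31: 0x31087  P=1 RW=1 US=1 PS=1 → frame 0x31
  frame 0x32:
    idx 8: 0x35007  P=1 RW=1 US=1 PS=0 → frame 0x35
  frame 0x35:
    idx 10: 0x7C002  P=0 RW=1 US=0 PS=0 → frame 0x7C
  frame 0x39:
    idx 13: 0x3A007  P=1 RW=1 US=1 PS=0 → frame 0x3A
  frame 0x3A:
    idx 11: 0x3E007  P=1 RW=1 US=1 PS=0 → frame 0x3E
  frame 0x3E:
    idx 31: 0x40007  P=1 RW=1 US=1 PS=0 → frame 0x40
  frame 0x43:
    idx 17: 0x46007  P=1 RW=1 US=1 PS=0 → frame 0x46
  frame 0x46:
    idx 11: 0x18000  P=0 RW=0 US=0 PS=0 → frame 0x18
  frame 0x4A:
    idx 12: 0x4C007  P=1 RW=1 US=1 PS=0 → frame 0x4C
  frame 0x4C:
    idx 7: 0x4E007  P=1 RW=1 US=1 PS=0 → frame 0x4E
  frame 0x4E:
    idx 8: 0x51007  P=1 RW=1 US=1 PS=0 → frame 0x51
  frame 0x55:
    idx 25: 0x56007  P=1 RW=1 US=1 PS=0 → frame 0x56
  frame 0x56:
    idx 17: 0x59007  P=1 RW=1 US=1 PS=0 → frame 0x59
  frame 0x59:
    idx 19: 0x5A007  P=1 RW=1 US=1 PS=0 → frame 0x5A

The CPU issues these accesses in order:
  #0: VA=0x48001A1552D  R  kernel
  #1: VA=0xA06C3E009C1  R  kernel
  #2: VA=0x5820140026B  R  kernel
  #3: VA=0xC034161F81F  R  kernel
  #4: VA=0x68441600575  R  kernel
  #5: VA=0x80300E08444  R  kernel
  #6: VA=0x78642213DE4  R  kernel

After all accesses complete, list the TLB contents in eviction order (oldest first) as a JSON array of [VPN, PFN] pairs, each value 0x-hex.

Per-access translation:
#0 VA=0x48001A1552D (r,kernel):
  L0 @0x1B[9] → 0x1F007  P=1,RW=1,US=1,PS=0
  L1 @0x1F[0] → 0x21007  P=1,RW=1,US=1,PS=0
  L2 @0x21[13] → 0x25007  P=1,RW=1,US=1,PS=0
  L3 @0x25[21] → 0x29007  P=1,RW=1,US=1,PS=0
  ⇒ phys 0x2952D  [4 reads]
#1 VA=0xA06C3E009C1 (r,kernel):
  L0 @0x1B[20] → 0x2C007  P=1,RW=1,US=1,PS=0
  L1 @0x2C[27] → 0x2F007  P=1,RW=1,US=1,PS=0
  L2 @0x2F[31] → 0x31087  P=1,RW=1,US=1,PS=1
  ⇒ phys 0x319C1 (huge @L2)  [3 reads]
#2 VA=0x5820140026B (r,kernel):
  L0 @0x1B[11] → 0x32007  P=1,RW=1,US=1,PS=0
  L1 @0x32[8] → 0x35007  P=1,RW=1,US=1,PS=0
  L2 @0x35[10] → 0x7C002  P=0,RW=1,US=0,PS=0
  ⇒ fault: PAGE_NOT_PRESENT  — 3 lookups
#3 VA=0xC034161F81F (r,kernel):
  L0 @0x1B[24] → 0x39007  P=1,RW=1,US=1,PS=0
  L1 @0x39[13] → 0x3A007  P=1,RW=1,US=1,PS=0
  L2 @0x3A[11] → 0x3E007  P=1,RW=1,US=1,PS=0
  L3 @0x3E[31] → 0x40007  P=1,RW=1,US=1,PS=0
  ⇒ phys 0x4081F  [4 reads]
#4 VA=0x68441600575 (r,kernel):
  L0 @0x1B[13] → 0x43007  P=1,RW=1,US=1,PS=0
  L1 @0x43[17] → 0x46007  P=1,RW=1,US=1,PS=0
  L2 @0x46[11] → 0x18000  P=0,RW=0,US=0,PS=0
  ⇒ fault: PAGE_NOT_PRESENT  — 3 lookups
#5 VA=0x80300E08444 (r,kernel):
  L0 @0x1B[16] → 0x4A007  P=1,RW=1,US=1,PS=0
  L1 @0x4A[12] → 0x4C007  P=1,RW=1,US=1,PS=0
  L2 @0x4C[7] → 0x4E007  P=1,RW=1,US=1,PS=0
  L3 @0x4E[8] → 0x51007  P=1,RW=1,US=1,PS=0
  ⇒ phys 0x51444  [4 reads]
#6 VA=0x78642213DE4 (r,kernel):
  L0 @0x1B[15] → 0x55007  P=1,RW=1,US=1,PS=0
  L1 @0x55[25] → 0x56007  P=1,RW=1,US=1,PS=0
  L2 @0x56[17] → 0x59007  P=1,RW=1,US=1,PS=0
  L3 @0x59[19] → 0x5A007  P=1,RW=1,US=1,PS=0
  ⇒ phys 0x5ADE4  [4 reads]

TLB: [["0xA06C3E00", "0x31"], ["0xC034161F", "0x40"], ["0x80300E08", "0x51"], ["0x78642213", "0x5A"]]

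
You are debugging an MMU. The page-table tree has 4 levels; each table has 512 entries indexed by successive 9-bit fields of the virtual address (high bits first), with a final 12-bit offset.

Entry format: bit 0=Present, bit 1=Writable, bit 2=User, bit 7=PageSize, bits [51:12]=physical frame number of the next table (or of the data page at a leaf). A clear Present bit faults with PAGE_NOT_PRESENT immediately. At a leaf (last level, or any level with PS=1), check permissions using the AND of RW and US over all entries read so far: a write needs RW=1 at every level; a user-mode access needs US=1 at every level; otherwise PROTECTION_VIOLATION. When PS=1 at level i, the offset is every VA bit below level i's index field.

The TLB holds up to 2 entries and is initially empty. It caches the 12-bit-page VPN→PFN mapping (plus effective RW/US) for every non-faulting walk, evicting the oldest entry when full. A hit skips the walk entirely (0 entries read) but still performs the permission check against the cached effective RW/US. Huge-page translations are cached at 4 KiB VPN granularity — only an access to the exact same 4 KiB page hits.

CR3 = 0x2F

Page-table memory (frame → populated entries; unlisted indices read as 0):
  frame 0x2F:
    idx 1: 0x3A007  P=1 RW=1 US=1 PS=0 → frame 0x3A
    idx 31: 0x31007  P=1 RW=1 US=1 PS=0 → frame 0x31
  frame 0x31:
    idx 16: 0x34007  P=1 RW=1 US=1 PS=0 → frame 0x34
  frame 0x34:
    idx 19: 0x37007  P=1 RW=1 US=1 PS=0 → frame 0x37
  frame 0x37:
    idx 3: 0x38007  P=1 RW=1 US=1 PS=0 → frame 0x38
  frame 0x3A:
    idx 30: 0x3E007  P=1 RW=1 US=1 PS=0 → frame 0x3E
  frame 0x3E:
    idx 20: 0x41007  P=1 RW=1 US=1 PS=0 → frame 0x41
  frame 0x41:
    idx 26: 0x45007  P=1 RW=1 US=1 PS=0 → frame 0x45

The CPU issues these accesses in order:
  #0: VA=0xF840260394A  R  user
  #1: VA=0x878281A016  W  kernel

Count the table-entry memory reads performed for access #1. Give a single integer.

Trace:
#0 VA=0xF840260394A (r,user):
  L0 @0x2F[31] → 0x31007  P=1,RW=1,US=1,PS=0
  L1 @0x31[16] → 0x34007  P=1,RW=1,US=1,PS=0
  L2 @0x34[19] → 0x37007  P=1,RW=1,US=1,PS=0
  L3 @0x37[3] → 0x38007  P=1,RW=1,US=1,PS=0
  ⇒ phys 0x3894A  [4 reads]
#1 VA=0x878281A016 (w,kernel):
  L0 @0x2F[1] → 0x3A007  P=1,RW=1,US=1,PS=0
  L1 @0x3A[30] → 0x3E007  P=1,RW=1,US=1,PS=0
  L2 @0x3E[20] → 0x41007  P=1,RW=1,US=1,PS=0
  L3 @0x41[26] → 0x45007  P=1,RW=1,US=1,PS=0
  ⇒ phys 0x45016  [4 reads]

Entries read for #1: 4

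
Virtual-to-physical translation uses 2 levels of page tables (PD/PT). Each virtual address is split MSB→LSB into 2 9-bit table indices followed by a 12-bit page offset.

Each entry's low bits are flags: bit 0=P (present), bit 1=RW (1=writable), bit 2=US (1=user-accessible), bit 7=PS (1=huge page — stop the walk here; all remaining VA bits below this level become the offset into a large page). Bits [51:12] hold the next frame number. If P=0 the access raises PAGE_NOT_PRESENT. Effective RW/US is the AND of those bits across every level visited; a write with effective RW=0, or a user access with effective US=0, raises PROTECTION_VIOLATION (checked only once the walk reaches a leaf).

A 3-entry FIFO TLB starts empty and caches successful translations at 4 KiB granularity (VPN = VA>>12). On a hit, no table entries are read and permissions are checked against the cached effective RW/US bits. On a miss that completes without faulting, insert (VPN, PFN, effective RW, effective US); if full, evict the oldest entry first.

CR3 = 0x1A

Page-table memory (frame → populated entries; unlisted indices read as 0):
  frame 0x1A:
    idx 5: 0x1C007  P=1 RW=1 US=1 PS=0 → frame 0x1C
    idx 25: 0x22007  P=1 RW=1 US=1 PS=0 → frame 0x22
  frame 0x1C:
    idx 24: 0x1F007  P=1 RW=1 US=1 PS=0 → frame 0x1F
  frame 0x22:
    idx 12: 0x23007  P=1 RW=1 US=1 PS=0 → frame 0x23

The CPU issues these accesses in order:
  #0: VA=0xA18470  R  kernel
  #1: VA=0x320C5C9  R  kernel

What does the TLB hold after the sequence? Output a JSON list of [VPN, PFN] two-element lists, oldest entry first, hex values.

Per-access translation:
#0 VA=0xA18470 (r,kernel):
  L0 @0x1A[5] → 0x1C007  P=1,RW=1,US=1,PS=0
  L1 @0x1C[24] → 0x1F007  P=1,RW=1,US=1,PS=0
  → PA=0x1F470  (2 entries read)
#1 VA=0x320C5C9 (r,kernel):
  L0 @0x1A[25] → 0x22007  P=1,RW=1,US=1,PS=0
  L1 @0x22[12] → 0x23007  P=1,RW=1,US=1,PS=0
  → PA=0x235C9  (2 entries read)

TLB: [["0xA18", "0x1F"], ["0x320C", "0x23"]]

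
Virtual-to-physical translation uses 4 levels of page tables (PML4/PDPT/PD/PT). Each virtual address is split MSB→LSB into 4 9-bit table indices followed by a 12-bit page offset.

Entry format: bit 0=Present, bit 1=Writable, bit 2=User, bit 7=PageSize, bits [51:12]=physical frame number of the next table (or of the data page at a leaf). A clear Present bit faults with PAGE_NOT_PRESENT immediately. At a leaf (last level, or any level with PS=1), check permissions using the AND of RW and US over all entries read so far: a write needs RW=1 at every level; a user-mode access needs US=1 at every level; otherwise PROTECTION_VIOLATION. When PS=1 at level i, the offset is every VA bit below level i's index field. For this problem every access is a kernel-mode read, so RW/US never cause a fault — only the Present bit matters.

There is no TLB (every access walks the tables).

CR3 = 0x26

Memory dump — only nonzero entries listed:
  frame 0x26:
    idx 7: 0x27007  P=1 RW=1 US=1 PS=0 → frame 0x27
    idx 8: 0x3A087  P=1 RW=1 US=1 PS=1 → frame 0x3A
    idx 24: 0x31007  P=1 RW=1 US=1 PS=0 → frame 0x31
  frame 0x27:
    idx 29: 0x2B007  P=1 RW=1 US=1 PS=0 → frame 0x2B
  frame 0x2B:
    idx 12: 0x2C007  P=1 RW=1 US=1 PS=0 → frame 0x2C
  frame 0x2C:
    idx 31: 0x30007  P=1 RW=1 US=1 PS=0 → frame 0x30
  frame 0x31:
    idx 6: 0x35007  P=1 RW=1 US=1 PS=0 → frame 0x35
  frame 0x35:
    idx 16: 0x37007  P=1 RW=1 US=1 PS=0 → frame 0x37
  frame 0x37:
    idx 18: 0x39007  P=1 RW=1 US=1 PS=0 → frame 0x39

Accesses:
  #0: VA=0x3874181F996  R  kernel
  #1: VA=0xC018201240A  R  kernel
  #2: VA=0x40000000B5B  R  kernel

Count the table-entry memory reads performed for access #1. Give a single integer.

Per-access translation:
#0 VA=0x3874181F996 (r,kernel):
  L0: frame=0x26 idx=7 entry=0x27007 [P=1 RW=1 US=1 PS=0]
  L1: frame=0x27 idx=29 entry=0x2B007 [P=1 RW=1 US=1 PS=0]
  L2: frame=0x2B idx=12 entry=0x2C007 [P=1 RW=1 US=1 PS=0]
  L3: frame=0x2C idx=31 entry=0x30007 [P=1 RW=1 US=1 PS=0]
  ✓ 0x30996  — 4 lookups
#1 VA=0xC018201240A (r,kernel):
  L0: frame=0x26 idx=24 entry=0x31007 [P=1 RW=1 US=1 PS=0]
  L1: frame=0x31 idx=6 entry=0x35007 [P=1 RW=1 US=1 PS=0]
  L2: frame=0x35 idx=16 entry=0x37007 [P=1 RW=1 US=1 PS=0]
  L3: frame=0x37 idx=18 entry=0x39007 [P=1 RW=1 US=1 PS=0]
  ✓ 0x3940A  — 4 lookups
#2 VA=0x40000000B5B (r,kernel):
  L0: frame=0x26 idx=8 entry=0x3A087 [P=1 RW=1 US=1 PS=1]
  ✓ 0x3AB5B (huge @L0)  — 1 lookups

Entries read for #1: 4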